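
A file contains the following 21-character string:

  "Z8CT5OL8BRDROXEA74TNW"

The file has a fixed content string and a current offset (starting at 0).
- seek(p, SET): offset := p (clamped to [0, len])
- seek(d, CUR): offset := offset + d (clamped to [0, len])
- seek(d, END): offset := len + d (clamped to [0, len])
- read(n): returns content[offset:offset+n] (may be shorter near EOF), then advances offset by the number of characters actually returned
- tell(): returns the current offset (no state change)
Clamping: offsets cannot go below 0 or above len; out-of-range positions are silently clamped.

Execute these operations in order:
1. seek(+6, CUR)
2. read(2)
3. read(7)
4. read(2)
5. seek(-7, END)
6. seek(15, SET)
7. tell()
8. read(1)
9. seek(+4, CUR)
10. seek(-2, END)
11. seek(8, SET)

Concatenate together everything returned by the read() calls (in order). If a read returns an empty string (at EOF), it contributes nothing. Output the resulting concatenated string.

After 1 (seek(+6, CUR)): offset=6
After 2 (read(2)): returned 'L8', offset=8
After 3 (read(7)): returned 'BRDROXE', offset=15
After 4 (read(2)): returned 'A7', offset=17
After 5 (seek(-7, END)): offset=14
After 6 (seek(15, SET)): offset=15
After 7 (tell()): offset=15
After 8 (read(1)): returned 'A', offset=16
After 9 (seek(+4, CUR)): offset=20
After 10 (seek(-2, END)): offset=19
After 11 (seek(8, SET)): offset=8

Answer: L8BRDROXEA7A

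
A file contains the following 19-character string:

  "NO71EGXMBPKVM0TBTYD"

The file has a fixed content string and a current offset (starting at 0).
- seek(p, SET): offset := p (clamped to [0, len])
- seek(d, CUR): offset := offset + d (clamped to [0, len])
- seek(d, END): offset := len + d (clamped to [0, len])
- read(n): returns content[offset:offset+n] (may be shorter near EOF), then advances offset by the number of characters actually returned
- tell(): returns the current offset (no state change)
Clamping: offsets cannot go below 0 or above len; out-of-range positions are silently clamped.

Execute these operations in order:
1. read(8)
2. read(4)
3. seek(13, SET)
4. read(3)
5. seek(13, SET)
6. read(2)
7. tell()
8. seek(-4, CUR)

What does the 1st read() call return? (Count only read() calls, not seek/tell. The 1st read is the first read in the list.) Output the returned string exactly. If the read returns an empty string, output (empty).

Answer: NO71EGXM

Derivation:
After 1 (read(8)): returned 'NO71EGXM', offset=8
After 2 (read(4)): returned 'BPKV', offset=12
After 3 (seek(13, SET)): offset=13
After 4 (read(3)): returned '0TB', offset=16
After 5 (seek(13, SET)): offset=13
After 6 (read(2)): returned '0T', offset=15
After 7 (tell()): offset=15
After 8 (seek(-4, CUR)): offset=11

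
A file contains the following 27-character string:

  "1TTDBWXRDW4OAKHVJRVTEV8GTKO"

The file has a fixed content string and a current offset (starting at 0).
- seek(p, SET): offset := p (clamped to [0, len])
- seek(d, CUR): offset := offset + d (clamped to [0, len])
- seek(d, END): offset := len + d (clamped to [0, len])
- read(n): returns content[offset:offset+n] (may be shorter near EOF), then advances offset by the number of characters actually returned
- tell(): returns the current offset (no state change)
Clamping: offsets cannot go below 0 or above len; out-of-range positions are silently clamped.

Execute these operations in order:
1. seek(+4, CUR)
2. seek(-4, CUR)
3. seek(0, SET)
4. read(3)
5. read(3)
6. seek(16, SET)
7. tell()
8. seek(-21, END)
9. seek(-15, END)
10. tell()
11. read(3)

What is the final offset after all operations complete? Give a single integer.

Answer: 15

Derivation:
After 1 (seek(+4, CUR)): offset=4
After 2 (seek(-4, CUR)): offset=0
After 3 (seek(0, SET)): offset=0
After 4 (read(3)): returned '1TT', offset=3
After 5 (read(3)): returned 'DBW', offset=6
After 6 (seek(16, SET)): offset=16
After 7 (tell()): offset=16
After 8 (seek(-21, END)): offset=6
After 9 (seek(-15, END)): offset=12
After 10 (tell()): offset=12
After 11 (read(3)): returned 'AKH', offset=15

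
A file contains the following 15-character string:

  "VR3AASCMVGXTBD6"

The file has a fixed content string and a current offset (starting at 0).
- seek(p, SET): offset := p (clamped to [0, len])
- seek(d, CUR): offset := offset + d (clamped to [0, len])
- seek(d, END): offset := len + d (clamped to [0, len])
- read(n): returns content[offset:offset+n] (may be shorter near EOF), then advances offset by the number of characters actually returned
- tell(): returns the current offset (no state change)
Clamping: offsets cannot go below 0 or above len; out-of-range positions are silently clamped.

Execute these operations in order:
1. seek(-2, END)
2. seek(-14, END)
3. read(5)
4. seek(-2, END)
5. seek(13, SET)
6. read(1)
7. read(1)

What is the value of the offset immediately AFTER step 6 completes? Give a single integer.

Answer: 14

Derivation:
After 1 (seek(-2, END)): offset=13
After 2 (seek(-14, END)): offset=1
After 3 (read(5)): returned 'R3AAS', offset=6
After 4 (seek(-2, END)): offset=13
After 5 (seek(13, SET)): offset=13
After 6 (read(1)): returned 'D', offset=14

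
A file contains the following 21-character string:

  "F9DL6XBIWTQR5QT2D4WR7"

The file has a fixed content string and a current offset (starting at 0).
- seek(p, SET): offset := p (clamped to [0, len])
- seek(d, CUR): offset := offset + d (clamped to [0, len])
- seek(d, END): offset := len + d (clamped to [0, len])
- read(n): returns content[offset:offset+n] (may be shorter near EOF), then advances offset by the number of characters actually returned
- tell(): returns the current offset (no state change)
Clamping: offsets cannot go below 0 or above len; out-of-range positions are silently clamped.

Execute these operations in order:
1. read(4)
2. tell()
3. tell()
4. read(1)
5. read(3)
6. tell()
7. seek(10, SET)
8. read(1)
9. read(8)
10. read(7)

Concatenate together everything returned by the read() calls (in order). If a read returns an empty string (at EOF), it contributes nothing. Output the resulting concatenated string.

Answer: F9DL6XBIQR5QT2D4WR7

Derivation:
After 1 (read(4)): returned 'F9DL', offset=4
After 2 (tell()): offset=4
After 3 (tell()): offset=4
After 4 (read(1)): returned '6', offset=5
After 5 (read(3)): returned 'XBI', offset=8
After 6 (tell()): offset=8
After 7 (seek(10, SET)): offset=10
After 8 (read(1)): returned 'Q', offset=11
After 9 (read(8)): returned 'R5QT2D4W', offset=19
After 10 (read(7)): returned 'R7', offset=21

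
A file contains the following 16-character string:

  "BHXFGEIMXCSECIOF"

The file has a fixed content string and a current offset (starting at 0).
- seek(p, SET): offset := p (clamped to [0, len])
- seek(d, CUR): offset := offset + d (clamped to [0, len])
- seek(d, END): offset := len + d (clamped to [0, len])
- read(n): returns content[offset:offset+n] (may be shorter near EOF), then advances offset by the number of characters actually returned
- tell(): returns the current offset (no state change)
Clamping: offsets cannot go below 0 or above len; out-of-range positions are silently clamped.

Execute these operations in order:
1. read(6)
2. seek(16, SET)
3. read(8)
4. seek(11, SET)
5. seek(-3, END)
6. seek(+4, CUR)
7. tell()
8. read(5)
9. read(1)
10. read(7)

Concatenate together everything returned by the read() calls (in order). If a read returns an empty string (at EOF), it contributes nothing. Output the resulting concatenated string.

Answer: BHXFGE

Derivation:
After 1 (read(6)): returned 'BHXFGE', offset=6
After 2 (seek(16, SET)): offset=16
After 3 (read(8)): returned '', offset=16
After 4 (seek(11, SET)): offset=11
After 5 (seek(-3, END)): offset=13
After 6 (seek(+4, CUR)): offset=16
After 7 (tell()): offset=16
After 8 (read(5)): returned '', offset=16
After 9 (read(1)): returned '', offset=16
After 10 (read(7)): returned '', offset=16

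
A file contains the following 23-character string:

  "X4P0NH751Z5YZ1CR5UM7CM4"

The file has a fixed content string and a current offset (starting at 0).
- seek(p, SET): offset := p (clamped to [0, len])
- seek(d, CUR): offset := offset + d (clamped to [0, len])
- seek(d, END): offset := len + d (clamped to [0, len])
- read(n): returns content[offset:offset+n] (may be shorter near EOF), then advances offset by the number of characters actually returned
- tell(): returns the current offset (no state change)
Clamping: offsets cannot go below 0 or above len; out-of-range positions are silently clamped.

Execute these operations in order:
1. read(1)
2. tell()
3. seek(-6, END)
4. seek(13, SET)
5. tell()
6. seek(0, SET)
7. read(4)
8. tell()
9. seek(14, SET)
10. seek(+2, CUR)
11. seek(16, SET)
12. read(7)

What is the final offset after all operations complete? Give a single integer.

After 1 (read(1)): returned 'X', offset=1
After 2 (tell()): offset=1
After 3 (seek(-6, END)): offset=17
After 4 (seek(13, SET)): offset=13
After 5 (tell()): offset=13
After 6 (seek(0, SET)): offset=0
After 7 (read(4)): returned 'X4P0', offset=4
After 8 (tell()): offset=4
After 9 (seek(14, SET)): offset=14
After 10 (seek(+2, CUR)): offset=16
After 11 (seek(16, SET)): offset=16
After 12 (read(7)): returned '5UM7CM4', offset=23

Answer: 23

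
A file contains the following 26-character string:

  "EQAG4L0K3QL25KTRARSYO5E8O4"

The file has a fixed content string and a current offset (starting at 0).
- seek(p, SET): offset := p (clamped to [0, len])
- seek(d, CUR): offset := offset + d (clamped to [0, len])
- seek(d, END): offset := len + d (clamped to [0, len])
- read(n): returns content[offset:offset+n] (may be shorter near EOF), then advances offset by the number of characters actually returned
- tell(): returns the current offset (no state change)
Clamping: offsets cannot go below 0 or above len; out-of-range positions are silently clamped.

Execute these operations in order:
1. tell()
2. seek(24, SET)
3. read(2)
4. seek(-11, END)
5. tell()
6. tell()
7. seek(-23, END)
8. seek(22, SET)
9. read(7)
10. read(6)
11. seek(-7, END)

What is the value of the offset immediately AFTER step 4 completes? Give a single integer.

Answer: 15

Derivation:
After 1 (tell()): offset=0
After 2 (seek(24, SET)): offset=24
After 3 (read(2)): returned 'O4', offset=26
After 4 (seek(-11, END)): offset=15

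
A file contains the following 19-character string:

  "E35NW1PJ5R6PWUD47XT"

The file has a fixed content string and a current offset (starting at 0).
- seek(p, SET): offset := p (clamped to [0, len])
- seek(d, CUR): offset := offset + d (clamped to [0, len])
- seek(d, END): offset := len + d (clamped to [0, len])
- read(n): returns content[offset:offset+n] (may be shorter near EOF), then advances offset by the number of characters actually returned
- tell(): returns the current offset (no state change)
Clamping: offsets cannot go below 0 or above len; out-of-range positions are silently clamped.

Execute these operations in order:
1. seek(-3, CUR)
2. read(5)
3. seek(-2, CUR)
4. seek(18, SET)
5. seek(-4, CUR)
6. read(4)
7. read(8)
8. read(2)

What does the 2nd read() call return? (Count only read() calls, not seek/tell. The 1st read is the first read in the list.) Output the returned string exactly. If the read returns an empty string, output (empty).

Answer: D47X

Derivation:
After 1 (seek(-3, CUR)): offset=0
After 2 (read(5)): returned 'E35NW', offset=5
After 3 (seek(-2, CUR)): offset=3
After 4 (seek(18, SET)): offset=18
After 5 (seek(-4, CUR)): offset=14
After 6 (read(4)): returned 'D47X', offset=18
After 7 (read(8)): returned 'T', offset=19
After 8 (read(2)): returned '', offset=19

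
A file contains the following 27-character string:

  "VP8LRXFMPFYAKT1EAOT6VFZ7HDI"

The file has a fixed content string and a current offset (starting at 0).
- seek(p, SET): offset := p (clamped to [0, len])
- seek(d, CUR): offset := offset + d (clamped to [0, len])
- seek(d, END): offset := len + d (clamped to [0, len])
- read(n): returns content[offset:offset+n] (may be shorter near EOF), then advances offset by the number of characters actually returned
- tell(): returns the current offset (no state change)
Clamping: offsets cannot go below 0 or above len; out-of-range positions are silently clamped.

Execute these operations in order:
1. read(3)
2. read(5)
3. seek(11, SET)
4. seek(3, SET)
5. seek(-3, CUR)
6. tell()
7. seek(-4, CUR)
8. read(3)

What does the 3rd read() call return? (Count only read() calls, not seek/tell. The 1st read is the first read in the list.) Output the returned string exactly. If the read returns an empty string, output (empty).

Answer: VP8

Derivation:
After 1 (read(3)): returned 'VP8', offset=3
After 2 (read(5)): returned 'LRXFM', offset=8
After 3 (seek(11, SET)): offset=11
After 4 (seek(3, SET)): offset=3
After 5 (seek(-3, CUR)): offset=0
After 6 (tell()): offset=0
After 7 (seek(-4, CUR)): offset=0
After 8 (read(3)): returned 'VP8', offset=3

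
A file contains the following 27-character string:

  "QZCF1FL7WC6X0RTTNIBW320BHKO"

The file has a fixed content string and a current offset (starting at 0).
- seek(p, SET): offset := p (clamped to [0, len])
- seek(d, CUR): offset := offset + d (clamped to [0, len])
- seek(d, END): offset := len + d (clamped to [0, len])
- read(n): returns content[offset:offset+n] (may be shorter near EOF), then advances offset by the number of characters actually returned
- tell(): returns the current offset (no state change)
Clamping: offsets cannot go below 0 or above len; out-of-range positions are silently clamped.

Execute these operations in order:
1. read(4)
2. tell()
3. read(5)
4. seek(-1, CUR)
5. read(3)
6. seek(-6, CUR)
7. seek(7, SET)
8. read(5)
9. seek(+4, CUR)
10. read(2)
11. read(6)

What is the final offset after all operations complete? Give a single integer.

After 1 (read(4)): returned 'QZCF', offset=4
After 2 (tell()): offset=4
After 3 (read(5)): returned '1FL7W', offset=9
After 4 (seek(-1, CUR)): offset=8
After 5 (read(3)): returned 'WC6', offset=11
After 6 (seek(-6, CUR)): offset=5
After 7 (seek(7, SET)): offset=7
After 8 (read(5)): returned '7WC6X', offset=12
After 9 (seek(+4, CUR)): offset=16
After 10 (read(2)): returned 'NI', offset=18
After 11 (read(6)): returned 'BW320B', offset=24

Answer: 24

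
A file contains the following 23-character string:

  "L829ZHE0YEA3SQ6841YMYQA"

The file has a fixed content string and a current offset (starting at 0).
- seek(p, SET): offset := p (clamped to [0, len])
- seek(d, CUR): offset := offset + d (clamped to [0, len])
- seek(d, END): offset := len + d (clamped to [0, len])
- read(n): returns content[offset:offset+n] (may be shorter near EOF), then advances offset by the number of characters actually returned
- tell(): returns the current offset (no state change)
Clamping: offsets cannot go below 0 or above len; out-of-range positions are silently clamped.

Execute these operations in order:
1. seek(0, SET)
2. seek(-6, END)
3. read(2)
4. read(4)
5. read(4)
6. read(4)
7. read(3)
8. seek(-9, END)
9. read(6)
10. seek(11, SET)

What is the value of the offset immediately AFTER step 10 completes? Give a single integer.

After 1 (seek(0, SET)): offset=0
After 2 (seek(-6, END)): offset=17
After 3 (read(2)): returned '1Y', offset=19
After 4 (read(4)): returned 'MYQA', offset=23
After 5 (read(4)): returned '', offset=23
After 6 (read(4)): returned '', offset=23
After 7 (read(3)): returned '', offset=23
After 8 (seek(-9, END)): offset=14
After 9 (read(6)): returned '6841YM', offset=20
After 10 (seek(11, SET)): offset=11

Answer: 11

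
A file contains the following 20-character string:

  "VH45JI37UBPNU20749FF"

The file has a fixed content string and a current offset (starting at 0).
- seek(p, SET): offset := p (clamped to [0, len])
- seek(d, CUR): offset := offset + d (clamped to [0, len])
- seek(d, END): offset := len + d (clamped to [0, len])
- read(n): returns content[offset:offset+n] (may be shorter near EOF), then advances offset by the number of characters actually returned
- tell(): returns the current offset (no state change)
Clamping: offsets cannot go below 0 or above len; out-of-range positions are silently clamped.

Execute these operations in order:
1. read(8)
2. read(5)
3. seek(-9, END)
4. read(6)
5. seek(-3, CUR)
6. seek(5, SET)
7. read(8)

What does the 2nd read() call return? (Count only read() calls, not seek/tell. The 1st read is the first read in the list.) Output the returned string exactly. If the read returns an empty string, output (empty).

After 1 (read(8)): returned 'VH45JI37', offset=8
After 2 (read(5)): returned 'UBPNU', offset=13
After 3 (seek(-9, END)): offset=11
After 4 (read(6)): returned 'NU2074', offset=17
After 5 (seek(-3, CUR)): offset=14
After 6 (seek(5, SET)): offset=5
After 7 (read(8)): returned 'I37UBPNU', offset=13

Answer: UBPNU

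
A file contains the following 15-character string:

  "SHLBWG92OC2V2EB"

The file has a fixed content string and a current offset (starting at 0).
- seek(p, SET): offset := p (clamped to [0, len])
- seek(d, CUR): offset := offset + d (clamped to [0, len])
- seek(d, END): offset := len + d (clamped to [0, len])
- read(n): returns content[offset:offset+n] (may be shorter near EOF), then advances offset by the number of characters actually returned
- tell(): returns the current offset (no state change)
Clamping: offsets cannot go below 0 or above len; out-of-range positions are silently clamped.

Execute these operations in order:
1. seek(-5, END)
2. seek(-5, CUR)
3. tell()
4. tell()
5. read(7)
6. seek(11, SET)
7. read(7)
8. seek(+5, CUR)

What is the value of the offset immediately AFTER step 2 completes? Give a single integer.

Answer: 5

Derivation:
After 1 (seek(-5, END)): offset=10
After 2 (seek(-5, CUR)): offset=5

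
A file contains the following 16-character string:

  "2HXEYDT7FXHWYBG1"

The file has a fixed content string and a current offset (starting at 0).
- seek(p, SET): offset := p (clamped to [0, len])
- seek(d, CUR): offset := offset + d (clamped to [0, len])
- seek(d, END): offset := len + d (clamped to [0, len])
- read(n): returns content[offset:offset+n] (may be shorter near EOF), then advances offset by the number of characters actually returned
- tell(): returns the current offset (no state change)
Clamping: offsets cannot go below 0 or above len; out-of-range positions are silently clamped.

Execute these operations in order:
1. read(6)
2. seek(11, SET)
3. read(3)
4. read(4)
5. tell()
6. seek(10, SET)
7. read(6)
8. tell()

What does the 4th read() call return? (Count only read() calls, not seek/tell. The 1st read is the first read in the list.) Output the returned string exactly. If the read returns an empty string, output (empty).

After 1 (read(6)): returned '2HXEYD', offset=6
After 2 (seek(11, SET)): offset=11
After 3 (read(3)): returned 'WYB', offset=14
After 4 (read(4)): returned 'G1', offset=16
After 5 (tell()): offset=16
After 6 (seek(10, SET)): offset=10
After 7 (read(6)): returned 'HWYBG1', offset=16
After 8 (tell()): offset=16

Answer: HWYBG1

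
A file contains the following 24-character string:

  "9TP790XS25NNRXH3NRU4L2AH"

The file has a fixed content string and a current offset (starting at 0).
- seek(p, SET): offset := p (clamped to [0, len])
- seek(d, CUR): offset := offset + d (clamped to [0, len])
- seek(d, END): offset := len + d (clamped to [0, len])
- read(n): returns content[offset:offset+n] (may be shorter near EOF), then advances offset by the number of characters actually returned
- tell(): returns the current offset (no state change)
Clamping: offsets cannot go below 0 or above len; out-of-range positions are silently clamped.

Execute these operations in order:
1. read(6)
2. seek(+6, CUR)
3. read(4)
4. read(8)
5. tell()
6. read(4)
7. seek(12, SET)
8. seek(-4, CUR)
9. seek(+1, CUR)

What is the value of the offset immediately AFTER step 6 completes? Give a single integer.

Answer: 24

Derivation:
After 1 (read(6)): returned '9TP790', offset=6
After 2 (seek(+6, CUR)): offset=12
After 3 (read(4)): returned 'RXH3', offset=16
After 4 (read(8)): returned 'NRU4L2AH', offset=24
After 5 (tell()): offset=24
After 6 (read(4)): returned '', offset=24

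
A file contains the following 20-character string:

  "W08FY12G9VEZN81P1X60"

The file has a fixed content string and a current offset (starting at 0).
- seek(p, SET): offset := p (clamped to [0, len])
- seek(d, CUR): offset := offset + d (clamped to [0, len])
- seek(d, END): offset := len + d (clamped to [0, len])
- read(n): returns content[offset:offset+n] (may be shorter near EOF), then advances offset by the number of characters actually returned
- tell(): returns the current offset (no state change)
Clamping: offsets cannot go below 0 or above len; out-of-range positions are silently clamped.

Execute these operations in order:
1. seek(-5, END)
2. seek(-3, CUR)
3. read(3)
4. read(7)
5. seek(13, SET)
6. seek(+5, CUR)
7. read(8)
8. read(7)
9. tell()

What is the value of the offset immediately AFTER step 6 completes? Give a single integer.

After 1 (seek(-5, END)): offset=15
After 2 (seek(-3, CUR)): offset=12
After 3 (read(3)): returned 'N81', offset=15
After 4 (read(7)): returned 'P1X60', offset=20
After 5 (seek(13, SET)): offset=13
After 6 (seek(+5, CUR)): offset=18

Answer: 18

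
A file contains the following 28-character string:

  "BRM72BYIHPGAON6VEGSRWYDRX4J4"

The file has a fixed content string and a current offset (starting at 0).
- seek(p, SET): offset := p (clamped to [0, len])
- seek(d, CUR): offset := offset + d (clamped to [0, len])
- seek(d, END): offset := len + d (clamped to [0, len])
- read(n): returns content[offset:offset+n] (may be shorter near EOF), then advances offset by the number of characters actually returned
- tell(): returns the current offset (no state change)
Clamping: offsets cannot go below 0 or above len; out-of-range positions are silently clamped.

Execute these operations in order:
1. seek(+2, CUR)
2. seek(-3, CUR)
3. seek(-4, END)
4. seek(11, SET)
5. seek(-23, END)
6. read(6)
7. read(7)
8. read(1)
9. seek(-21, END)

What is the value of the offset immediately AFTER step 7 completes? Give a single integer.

Answer: 18

Derivation:
After 1 (seek(+2, CUR)): offset=2
After 2 (seek(-3, CUR)): offset=0
After 3 (seek(-4, END)): offset=24
After 4 (seek(11, SET)): offset=11
After 5 (seek(-23, END)): offset=5
After 6 (read(6)): returned 'BYIHPG', offset=11
After 7 (read(7)): returned 'AON6VEG', offset=18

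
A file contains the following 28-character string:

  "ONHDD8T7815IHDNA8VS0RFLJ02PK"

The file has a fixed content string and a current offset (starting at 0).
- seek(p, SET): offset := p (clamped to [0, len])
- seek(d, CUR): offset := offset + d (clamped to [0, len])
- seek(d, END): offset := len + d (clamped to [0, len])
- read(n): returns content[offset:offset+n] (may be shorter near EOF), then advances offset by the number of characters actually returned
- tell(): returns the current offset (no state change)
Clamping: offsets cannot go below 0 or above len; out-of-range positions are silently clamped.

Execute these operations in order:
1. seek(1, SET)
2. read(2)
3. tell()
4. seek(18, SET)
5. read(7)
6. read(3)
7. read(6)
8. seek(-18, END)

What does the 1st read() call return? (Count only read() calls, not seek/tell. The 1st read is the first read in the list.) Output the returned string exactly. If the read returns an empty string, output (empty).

Answer: NH

Derivation:
After 1 (seek(1, SET)): offset=1
After 2 (read(2)): returned 'NH', offset=3
After 3 (tell()): offset=3
After 4 (seek(18, SET)): offset=18
After 5 (read(7)): returned 'S0RFLJ0', offset=25
After 6 (read(3)): returned '2PK', offset=28
After 7 (read(6)): returned '', offset=28
After 8 (seek(-18, END)): offset=10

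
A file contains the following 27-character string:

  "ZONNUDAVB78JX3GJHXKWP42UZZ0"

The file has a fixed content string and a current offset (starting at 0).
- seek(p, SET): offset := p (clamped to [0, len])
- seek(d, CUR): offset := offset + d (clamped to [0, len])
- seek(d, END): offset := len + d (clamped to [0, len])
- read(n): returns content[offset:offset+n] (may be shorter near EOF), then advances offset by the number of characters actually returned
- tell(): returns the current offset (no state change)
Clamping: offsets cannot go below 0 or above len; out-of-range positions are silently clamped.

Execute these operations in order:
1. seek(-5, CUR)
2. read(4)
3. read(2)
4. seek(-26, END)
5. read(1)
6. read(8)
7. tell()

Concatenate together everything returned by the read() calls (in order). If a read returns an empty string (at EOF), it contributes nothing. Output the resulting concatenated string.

Answer: ZONNUDONNUDAVB7

Derivation:
After 1 (seek(-5, CUR)): offset=0
After 2 (read(4)): returned 'ZONN', offset=4
After 3 (read(2)): returned 'UD', offset=6
After 4 (seek(-26, END)): offset=1
After 5 (read(1)): returned 'O', offset=2
After 6 (read(8)): returned 'NNUDAVB7', offset=10
After 7 (tell()): offset=10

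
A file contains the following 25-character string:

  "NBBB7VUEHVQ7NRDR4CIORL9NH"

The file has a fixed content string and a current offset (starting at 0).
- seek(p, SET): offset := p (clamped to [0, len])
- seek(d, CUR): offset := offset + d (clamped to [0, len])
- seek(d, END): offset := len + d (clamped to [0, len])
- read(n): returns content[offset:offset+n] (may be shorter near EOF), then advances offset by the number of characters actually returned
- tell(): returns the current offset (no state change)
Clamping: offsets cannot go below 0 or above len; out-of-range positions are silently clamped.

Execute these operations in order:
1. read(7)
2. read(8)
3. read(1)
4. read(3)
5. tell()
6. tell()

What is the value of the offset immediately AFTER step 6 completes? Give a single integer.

Answer: 19

Derivation:
After 1 (read(7)): returned 'NBBB7VU', offset=7
After 2 (read(8)): returned 'EHVQ7NRD', offset=15
After 3 (read(1)): returned 'R', offset=16
After 4 (read(3)): returned '4CI', offset=19
After 5 (tell()): offset=19
After 6 (tell()): offset=19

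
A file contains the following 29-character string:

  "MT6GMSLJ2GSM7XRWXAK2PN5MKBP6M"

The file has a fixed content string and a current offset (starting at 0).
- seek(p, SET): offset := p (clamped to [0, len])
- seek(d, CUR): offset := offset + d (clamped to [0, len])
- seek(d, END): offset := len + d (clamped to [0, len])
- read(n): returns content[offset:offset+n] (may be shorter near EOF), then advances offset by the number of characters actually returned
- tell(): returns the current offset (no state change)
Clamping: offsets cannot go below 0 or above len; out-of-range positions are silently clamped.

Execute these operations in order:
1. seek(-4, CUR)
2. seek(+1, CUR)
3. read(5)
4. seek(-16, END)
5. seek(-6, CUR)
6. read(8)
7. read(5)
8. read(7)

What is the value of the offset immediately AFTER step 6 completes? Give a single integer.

After 1 (seek(-4, CUR)): offset=0
After 2 (seek(+1, CUR)): offset=1
After 3 (read(5)): returned 'T6GMS', offset=6
After 4 (seek(-16, END)): offset=13
After 5 (seek(-6, CUR)): offset=7
After 6 (read(8)): returned 'J2GSM7XR', offset=15

Answer: 15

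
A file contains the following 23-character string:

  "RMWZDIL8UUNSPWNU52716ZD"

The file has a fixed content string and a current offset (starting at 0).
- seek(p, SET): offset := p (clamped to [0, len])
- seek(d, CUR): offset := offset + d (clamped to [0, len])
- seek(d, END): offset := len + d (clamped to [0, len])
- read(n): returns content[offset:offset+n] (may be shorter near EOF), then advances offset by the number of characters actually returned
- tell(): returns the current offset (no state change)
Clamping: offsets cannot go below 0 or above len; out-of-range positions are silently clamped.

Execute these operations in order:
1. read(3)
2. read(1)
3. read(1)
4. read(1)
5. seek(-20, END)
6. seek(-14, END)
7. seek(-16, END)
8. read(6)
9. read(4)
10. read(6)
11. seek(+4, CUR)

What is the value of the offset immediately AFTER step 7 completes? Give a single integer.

Answer: 7

Derivation:
After 1 (read(3)): returned 'RMW', offset=3
After 2 (read(1)): returned 'Z', offset=4
After 3 (read(1)): returned 'D', offset=5
After 4 (read(1)): returned 'I', offset=6
After 5 (seek(-20, END)): offset=3
After 6 (seek(-14, END)): offset=9
After 7 (seek(-16, END)): offset=7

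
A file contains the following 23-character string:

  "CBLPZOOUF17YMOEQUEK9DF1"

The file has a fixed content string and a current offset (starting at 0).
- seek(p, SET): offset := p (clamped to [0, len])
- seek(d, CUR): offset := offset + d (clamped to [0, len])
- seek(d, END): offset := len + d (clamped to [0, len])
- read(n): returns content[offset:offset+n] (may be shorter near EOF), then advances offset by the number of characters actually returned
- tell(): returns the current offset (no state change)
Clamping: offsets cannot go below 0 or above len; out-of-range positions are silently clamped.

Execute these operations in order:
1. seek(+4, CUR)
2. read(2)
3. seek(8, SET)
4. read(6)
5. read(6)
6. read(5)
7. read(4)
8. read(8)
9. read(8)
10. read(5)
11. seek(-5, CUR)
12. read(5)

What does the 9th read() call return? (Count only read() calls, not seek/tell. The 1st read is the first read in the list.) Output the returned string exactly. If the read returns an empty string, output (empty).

After 1 (seek(+4, CUR)): offset=4
After 2 (read(2)): returned 'ZO', offset=6
After 3 (seek(8, SET)): offset=8
After 4 (read(6)): returned 'F17YMO', offset=14
After 5 (read(6)): returned 'EQUEK9', offset=20
After 6 (read(5)): returned 'DF1', offset=23
After 7 (read(4)): returned '', offset=23
After 8 (read(8)): returned '', offset=23
After 9 (read(8)): returned '', offset=23
After 10 (read(5)): returned '', offset=23
After 11 (seek(-5, CUR)): offset=18
After 12 (read(5)): returned 'K9DF1', offset=23

Answer: K9DF1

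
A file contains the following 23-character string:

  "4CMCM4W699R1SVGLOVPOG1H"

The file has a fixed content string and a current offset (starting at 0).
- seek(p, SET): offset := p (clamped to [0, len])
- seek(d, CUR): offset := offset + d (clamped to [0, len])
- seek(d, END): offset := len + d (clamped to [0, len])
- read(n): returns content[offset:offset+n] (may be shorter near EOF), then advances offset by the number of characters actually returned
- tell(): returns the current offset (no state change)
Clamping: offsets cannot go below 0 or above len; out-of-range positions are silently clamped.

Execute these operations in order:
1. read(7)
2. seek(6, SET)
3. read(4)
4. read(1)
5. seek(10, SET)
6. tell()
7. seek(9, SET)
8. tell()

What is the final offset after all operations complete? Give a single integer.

Answer: 9

Derivation:
After 1 (read(7)): returned '4CMCM4W', offset=7
After 2 (seek(6, SET)): offset=6
After 3 (read(4)): returned 'W699', offset=10
After 4 (read(1)): returned 'R', offset=11
After 5 (seek(10, SET)): offset=10
After 6 (tell()): offset=10
After 7 (seek(9, SET)): offset=9
After 8 (tell()): offset=9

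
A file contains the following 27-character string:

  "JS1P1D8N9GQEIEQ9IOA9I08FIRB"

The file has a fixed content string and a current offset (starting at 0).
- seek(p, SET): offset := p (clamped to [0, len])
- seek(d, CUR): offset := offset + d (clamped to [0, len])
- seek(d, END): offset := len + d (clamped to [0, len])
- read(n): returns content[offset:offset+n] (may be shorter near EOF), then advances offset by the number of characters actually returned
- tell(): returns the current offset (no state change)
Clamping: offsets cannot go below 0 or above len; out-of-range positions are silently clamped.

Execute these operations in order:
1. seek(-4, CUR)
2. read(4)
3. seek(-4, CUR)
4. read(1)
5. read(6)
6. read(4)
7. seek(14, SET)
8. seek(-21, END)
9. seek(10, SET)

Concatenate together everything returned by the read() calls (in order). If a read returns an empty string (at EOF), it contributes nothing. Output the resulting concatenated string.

After 1 (seek(-4, CUR)): offset=0
After 2 (read(4)): returned 'JS1P', offset=4
After 3 (seek(-4, CUR)): offset=0
After 4 (read(1)): returned 'J', offset=1
After 5 (read(6)): returned 'S1P1D8', offset=7
After 6 (read(4)): returned 'N9GQ', offset=11
After 7 (seek(14, SET)): offset=14
After 8 (seek(-21, END)): offset=6
After 9 (seek(10, SET)): offset=10

Answer: JS1PJS1P1D8N9GQ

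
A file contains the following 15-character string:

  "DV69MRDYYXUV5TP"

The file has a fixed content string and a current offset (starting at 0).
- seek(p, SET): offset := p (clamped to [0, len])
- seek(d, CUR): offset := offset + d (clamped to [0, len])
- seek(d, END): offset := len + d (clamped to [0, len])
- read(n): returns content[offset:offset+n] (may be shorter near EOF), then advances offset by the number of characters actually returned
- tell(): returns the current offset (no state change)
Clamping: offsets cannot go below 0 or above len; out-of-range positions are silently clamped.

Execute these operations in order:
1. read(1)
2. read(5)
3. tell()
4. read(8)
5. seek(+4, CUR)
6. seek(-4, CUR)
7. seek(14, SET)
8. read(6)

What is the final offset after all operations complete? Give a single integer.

Answer: 15

Derivation:
After 1 (read(1)): returned 'D', offset=1
After 2 (read(5)): returned 'V69MR', offset=6
After 3 (tell()): offset=6
After 4 (read(8)): returned 'DYYXUV5T', offset=14
After 5 (seek(+4, CUR)): offset=15
After 6 (seek(-4, CUR)): offset=11
After 7 (seek(14, SET)): offset=14
After 8 (read(6)): returned 'P', offset=15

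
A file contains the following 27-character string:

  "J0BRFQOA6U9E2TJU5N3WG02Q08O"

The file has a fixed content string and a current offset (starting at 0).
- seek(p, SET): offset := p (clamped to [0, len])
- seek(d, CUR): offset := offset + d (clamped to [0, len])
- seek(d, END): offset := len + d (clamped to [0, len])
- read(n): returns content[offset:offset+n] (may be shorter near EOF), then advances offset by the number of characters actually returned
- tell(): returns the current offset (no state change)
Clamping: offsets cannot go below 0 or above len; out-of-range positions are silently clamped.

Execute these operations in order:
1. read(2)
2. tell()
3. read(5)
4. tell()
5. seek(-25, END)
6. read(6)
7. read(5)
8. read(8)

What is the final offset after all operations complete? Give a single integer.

After 1 (read(2)): returned 'J0', offset=2
After 2 (tell()): offset=2
After 3 (read(5)): returned 'BRFQO', offset=7
After 4 (tell()): offset=7
After 5 (seek(-25, END)): offset=2
After 6 (read(6)): returned 'BRFQOA', offset=8
After 7 (read(5)): returned '6U9E2', offset=13
After 8 (read(8)): returned 'TJU5N3WG', offset=21

Answer: 21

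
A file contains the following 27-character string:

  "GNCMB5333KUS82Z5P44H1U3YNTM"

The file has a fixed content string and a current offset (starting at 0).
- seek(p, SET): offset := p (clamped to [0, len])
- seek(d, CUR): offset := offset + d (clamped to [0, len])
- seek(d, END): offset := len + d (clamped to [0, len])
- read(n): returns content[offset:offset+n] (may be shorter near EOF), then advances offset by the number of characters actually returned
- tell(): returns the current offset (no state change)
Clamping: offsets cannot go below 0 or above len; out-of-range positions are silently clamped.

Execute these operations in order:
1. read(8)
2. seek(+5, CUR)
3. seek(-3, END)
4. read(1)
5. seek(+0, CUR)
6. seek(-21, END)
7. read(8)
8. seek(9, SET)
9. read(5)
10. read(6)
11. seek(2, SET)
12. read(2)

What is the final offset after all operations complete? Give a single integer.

Answer: 4

Derivation:
After 1 (read(8)): returned 'GNCMB533', offset=8
After 2 (seek(+5, CUR)): offset=13
After 3 (seek(-3, END)): offset=24
After 4 (read(1)): returned 'N', offset=25
After 5 (seek(+0, CUR)): offset=25
After 6 (seek(-21, END)): offset=6
After 7 (read(8)): returned '333KUS82', offset=14
After 8 (seek(9, SET)): offset=9
After 9 (read(5)): returned 'KUS82', offset=14
After 10 (read(6)): returned 'Z5P44H', offset=20
After 11 (seek(2, SET)): offset=2
After 12 (read(2)): returned 'CM', offset=4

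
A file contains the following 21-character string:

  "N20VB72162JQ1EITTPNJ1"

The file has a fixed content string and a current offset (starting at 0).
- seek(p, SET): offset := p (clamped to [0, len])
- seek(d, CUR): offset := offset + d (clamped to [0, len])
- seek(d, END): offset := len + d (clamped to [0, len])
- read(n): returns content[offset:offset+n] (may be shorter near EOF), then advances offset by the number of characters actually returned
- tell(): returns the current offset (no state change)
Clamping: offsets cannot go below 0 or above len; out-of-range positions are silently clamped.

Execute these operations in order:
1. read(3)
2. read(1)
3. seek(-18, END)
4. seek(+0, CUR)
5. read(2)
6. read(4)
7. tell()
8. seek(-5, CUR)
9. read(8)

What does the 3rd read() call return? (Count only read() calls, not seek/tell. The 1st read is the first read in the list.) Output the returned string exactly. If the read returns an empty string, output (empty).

After 1 (read(3)): returned 'N20', offset=3
After 2 (read(1)): returned 'V', offset=4
After 3 (seek(-18, END)): offset=3
After 4 (seek(+0, CUR)): offset=3
After 5 (read(2)): returned 'VB', offset=5
After 6 (read(4)): returned '7216', offset=9
After 7 (tell()): offset=9
After 8 (seek(-5, CUR)): offset=4
After 9 (read(8)): returned 'B72162JQ', offset=12

Answer: VB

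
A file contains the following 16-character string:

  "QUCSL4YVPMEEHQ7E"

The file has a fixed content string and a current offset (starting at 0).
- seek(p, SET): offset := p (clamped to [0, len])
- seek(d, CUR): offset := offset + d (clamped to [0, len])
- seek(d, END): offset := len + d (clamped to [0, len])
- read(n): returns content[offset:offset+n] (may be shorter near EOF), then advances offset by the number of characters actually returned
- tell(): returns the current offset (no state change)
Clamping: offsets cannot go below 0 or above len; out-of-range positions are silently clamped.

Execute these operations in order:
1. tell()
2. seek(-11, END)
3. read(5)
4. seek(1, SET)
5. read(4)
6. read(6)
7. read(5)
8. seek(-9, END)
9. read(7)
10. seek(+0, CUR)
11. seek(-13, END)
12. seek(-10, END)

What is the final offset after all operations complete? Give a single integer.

Answer: 6

Derivation:
After 1 (tell()): offset=0
After 2 (seek(-11, END)): offset=5
After 3 (read(5)): returned '4YVPM', offset=10
After 4 (seek(1, SET)): offset=1
After 5 (read(4)): returned 'UCSL', offset=5
After 6 (read(6)): returned '4YVPME', offset=11
After 7 (read(5)): returned 'EHQ7E', offset=16
After 8 (seek(-9, END)): offset=7
After 9 (read(7)): returned 'VPMEEHQ', offset=14
After 10 (seek(+0, CUR)): offset=14
After 11 (seek(-13, END)): offset=3
After 12 (seek(-10, END)): offset=6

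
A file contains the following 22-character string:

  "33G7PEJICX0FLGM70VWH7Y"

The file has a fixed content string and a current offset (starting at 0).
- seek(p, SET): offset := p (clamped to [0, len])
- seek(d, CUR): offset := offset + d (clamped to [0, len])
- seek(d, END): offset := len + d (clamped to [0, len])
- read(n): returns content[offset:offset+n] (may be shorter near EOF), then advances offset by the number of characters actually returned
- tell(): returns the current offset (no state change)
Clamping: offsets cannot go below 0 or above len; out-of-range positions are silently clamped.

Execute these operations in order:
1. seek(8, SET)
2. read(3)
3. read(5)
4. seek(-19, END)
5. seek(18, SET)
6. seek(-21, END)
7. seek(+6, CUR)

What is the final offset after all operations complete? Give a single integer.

Answer: 7

Derivation:
After 1 (seek(8, SET)): offset=8
After 2 (read(3)): returned 'CX0', offset=11
After 3 (read(5)): returned 'FLGM7', offset=16
After 4 (seek(-19, END)): offset=3
After 5 (seek(18, SET)): offset=18
After 6 (seek(-21, END)): offset=1
After 7 (seek(+6, CUR)): offset=7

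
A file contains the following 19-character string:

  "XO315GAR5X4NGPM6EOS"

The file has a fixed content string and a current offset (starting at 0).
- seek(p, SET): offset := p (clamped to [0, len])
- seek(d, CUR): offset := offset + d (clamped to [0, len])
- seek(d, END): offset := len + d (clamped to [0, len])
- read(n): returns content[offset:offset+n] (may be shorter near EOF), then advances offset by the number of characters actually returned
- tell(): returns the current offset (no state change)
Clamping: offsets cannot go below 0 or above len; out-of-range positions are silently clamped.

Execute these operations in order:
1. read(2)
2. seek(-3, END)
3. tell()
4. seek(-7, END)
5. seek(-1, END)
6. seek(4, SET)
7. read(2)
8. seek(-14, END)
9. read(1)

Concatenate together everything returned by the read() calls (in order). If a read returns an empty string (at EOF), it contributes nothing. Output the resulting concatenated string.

Answer: XO5GG

Derivation:
After 1 (read(2)): returned 'XO', offset=2
After 2 (seek(-3, END)): offset=16
After 3 (tell()): offset=16
After 4 (seek(-7, END)): offset=12
After 5 (seek(-1, END)): offset=18
After 6 (seek(4, SET)): offset=4
After 7 (read(2)): returned '5G', offset=6
After 8 (seek(-14, END)): offset=5
After 9 (read(1)): returned 'G', offset=6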